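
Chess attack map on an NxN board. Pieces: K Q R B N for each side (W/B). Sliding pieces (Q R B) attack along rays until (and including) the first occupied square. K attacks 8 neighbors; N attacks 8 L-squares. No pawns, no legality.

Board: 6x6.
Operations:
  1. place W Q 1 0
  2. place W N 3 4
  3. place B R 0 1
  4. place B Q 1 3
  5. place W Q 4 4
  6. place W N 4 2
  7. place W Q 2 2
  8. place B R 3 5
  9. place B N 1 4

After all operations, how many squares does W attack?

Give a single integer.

Answer: 28

Derivation:
Op 1: place WQ@(1,0)
Op 2: place WN@(3,4)
Op 3: place BR@(0,1)
Op 4: place BQ@(1,3)
Op 5: place WQ@(4,4)
Op 6: place WN@(4,2)
Op 7: place WQ@(2,2)
Op 8: place BR@(3,5)
Op 9: place BN@(1,4)
Per-piece attacks for W:
  WQ@(1,0): attacks (1,1) (1,2) (1,3) (2,0) (3,0) (4,0) (5,0) (0,0) (2,1) (3,2) (4,3) (5,4) (0,1) [ray(0,1) blocked at (1,3); ray(-1,1) blocked at (0,1)]
  WQ@(2,2): attacks (2,3) (2,4) (2,5) (2,1) (2,0) (3,2) (4,2) (1,2) (0,2) (3,3) (4,4) (3,1) (4,0) (1,3) (1,1) (0,0) [ray(1,0) blocked at (4,2); ray(1,1) blocked at (4,4); ray(-1,1) blocked at (1,3)]
  WN@(3,4): attacks (5,5) (1,5) (4,2) (5,3) (2,2) (1,3)
  WN@(4,2): attacks (5,4) (3,4) (2,3) (5,0) (3,0) (2,1)
  WQ@(4,4): attacks (4,5) (4,3) (4,2) (5,4) (3,4) (5,5) (5,3) (3,5) (3,3) (2,2) [ray(0,-1) blocked at (4,2); ray(-1,0) blocked at (3,4); ray(-1,1) blocked at (3,5); ray(-1,-1) blocked at (2,2)]
Union (28 distinct): (0,0) (0,1) (0,2) (1,1) (1,2) (1,3) (1,5) (2,0) (2,1) (2,2) (2,3) (2,4) (2,5) (3,0) (3,1) (3,2) (3,3) (3,4) (3,5) (4,0) (4,2) (4,3) (4,4) (4,5) (5,0) (5,3) (5,4) (5,5)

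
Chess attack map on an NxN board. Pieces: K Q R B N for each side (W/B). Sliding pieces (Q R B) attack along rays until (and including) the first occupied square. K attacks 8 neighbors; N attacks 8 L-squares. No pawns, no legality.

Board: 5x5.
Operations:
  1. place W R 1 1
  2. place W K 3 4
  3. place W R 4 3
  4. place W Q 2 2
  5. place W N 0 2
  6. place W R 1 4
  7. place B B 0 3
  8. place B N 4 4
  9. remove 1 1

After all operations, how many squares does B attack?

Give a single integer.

Op 1: place WR@(1,1)
Op 2: place WK@(3,4)
Op 3: place WR@(4,3)
Op 4: place WQ@(2,2)
Op 5: place WN@(0,2)
Op 6: place WR@(1,4)
Op 7: place BB@(0,3)
Op 8: place BN@(4,4)
Op 9: remove (1,1)
Per-piece attacks for B:
  BB@(0,3): attacks (1,4) (1,2) (2,1) (3,0) [ray(1,1) blocked at (1,4)]
  BN@(4,4): attacks (3,2) (2,3)
Union (6 distinct): (1,2) (1,4) (2,1) (2,3) (3,0) (3,2)

Answer: 6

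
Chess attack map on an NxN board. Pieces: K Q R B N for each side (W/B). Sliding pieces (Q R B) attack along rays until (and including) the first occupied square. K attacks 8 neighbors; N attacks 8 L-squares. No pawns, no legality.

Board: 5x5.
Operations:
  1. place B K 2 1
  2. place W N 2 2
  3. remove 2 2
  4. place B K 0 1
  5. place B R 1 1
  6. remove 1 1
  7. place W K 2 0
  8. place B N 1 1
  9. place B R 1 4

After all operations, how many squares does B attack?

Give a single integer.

Op 1: place BK@(2,1)
Op 2: place WN@(2,2)
Op 3: remove (2,2)
Op 4: place BK@(0,1)
Op 5: place BR@(1,1)
Op 6: remove (1,1)
Op 7: place WK@(2,0)
Op 8: place BN@(1,1)
Op 9: place BR@(1,4)
Per-piece attacks for B:
  BK@(0,1): attacks (0,2) (0,0) (1,1) (1,2) (1,0)
  BN@(1,1): attacks (2,3) (3,2) (0,3) (3,0)
  BR@(1,4): attacks (1,3) (1,2) (1,1) (2,4) (3,4) (4,4) (0,4) [ray(0,-1) blocked at (1,1)]
  BK@(2,1): attacks (2,2) (2,0) (3,1) (1,1) (3,2) (3,0) (1,2) (1,0)
Union (17 distinct): (0,0) (0,2) (0,3) (0,4) (1,0) (1,1) (1,2) (1,3) (2,0) (2,2) (2,3) (2,4) (3,0) (3,1) (3,2) (3,4) (4,4)

Answer: 17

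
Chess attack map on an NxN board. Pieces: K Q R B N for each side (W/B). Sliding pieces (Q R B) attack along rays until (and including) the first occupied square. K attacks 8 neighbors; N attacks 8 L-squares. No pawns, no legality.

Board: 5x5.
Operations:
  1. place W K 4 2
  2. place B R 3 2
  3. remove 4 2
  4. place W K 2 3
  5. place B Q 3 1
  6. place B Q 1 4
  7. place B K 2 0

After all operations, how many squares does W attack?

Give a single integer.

Answer: 8

Derivation:
Op 1: place WK@(4,2)
Op 2: place BR@(3,2)
Op 3: remove (4,2)
Op 4: place WK@(2,3)
Op 5: place BQ@(3,1)
Op 6: place BQ@(1,4)
Op 7: place BK@(2,0)
Per-piece attacks for W:
  WK@(2,3): attacks (2,4) (2,2) (3,3) (1,3) (3,4) (3,2) (1,4) (1,2)
Union (8 distinct): (1,2) (1,3) (1,4) (2,2) (2,4) (3,2) (3,3) (3,4)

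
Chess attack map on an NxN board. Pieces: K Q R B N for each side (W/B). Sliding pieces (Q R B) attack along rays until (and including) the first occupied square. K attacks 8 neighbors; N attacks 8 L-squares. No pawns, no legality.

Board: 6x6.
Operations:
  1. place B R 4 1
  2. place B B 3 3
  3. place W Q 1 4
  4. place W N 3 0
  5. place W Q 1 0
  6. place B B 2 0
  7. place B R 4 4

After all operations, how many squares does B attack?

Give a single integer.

Answer: 20

Derivation:
Op 1: place BR@(4,1)
Op 2: place BB@(3,3)
Op 3: place WQ@(1,4)
Op 4: place WN@(3,0)
Op 5: place WQ@(1,0)
Op 6: place BB@(2,0)
Op 7: place BR@(4,4)
Per-piece attacks for B:
  BB@(2,0): attacks (3,1) (4,2) (5,3) (1,1) (0,2)
  BB@(3,3): attacks (4,4) (4,2) (5,1) (2,4) (1,5) (2,2) (1,1) (0,0) [ray(1,1) blocked at (4,4)]
  BR@(4,1): attacks (4,2) (4,3) (4,4) (4,0) (5,1) (3,1) (2,1) (1,1) (0,1) [ray(0,1) blocked at (4,4)]
  BR@(4,4): attacks (4,5) (4,3) (4,2) (4,1) (5,4) (3,4) (2,4) (1,4) [ray(0,-1) blocked at (4,1); ray(-1,0) blocked at (1,4)]
Union (20 distinct): (0,0) (0,1) (0,2) (1,1) (1,4) (1,5) (2,1) (2,2) (2,4) (3,1) (3,4) (4,0) (4,1) (4,2) (4,3) (4,4) (4,5) (5,1) (5,3) (5,4)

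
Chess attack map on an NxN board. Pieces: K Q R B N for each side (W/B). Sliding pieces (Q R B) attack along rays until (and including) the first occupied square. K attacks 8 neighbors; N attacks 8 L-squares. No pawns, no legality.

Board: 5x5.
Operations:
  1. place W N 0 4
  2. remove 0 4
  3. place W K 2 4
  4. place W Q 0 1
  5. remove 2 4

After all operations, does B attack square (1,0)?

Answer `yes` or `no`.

Answer: no

Derivation:
Op 1: place WN@(0,4)
Op 2: remove (0,4)
Op 3: place WK@(2,4)
Op 4: place WQ@(0,1)
Op 5: remove (2,4)
Per-piece attacks for B:
B attacks (1,0): no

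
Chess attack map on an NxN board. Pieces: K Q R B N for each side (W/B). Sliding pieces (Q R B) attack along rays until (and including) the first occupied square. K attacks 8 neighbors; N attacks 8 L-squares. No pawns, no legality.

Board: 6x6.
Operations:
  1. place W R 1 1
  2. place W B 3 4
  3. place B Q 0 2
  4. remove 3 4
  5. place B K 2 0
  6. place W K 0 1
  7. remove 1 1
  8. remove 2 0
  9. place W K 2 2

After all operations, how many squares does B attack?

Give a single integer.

Answer: 11

Derivation:
Op 1: place WR@(1,1)
Op 2: place WB@(3,4)
Op 3: place BQ@(0,2)
Op 4: remove (3,4)
Op 5: place BK@(2,0)
Op 6: place WK@(0,1)
Op 7: remove (1,1)
Op 8: remove (2,0)
Op 9: place WK@(2,2)
Per-piece attacks for B:
  BQ@(0,2): attacks (0,3) (0,4) (0,5) (0,1) (1,2) (2,2) (1,3) (2,4) (3,5) (1,1) (2,0) [ray(0,-1) blocked at (0,1); ray(1,0) blocked at (2,2)]
Union (11 distinct): (0,1) (0,3) (0,4) (0,5) (1,1) (1,2) (1,3) (2,0) (2,2) (2,4) (3,5)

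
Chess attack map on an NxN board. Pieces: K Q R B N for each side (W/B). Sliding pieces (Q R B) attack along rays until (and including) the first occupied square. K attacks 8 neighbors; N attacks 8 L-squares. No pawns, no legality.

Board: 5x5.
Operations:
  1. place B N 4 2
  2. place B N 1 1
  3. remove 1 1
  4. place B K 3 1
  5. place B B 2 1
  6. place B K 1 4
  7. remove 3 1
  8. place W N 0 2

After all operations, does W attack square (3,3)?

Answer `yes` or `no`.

Answer: no

Derivation:
Op 1: place BN@(4,2)
Op 2: place BN@(1,1)
Op 3: remove (1,1)
Op 4: place BK@(3,1)
Op 5: place BB@(2,1)
Op 6: place BK@(1,4)
Op 7: remove (3,1)
Op 8: place WN@(0,2)
Per-piece attacks for W:
  WN@(0,2): attacks (1,4) (2,3) (1,0) (2,1)
W attacks (3,3): no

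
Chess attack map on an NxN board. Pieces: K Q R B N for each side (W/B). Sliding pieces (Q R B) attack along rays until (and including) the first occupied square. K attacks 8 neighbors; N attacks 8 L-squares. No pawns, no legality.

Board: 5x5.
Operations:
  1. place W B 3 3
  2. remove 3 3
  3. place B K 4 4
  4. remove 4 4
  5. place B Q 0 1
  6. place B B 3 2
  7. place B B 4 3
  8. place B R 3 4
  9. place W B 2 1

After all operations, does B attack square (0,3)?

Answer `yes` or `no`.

Answer: yes

Derivation:
Op 1: place WB@(3,3)
Op 2: remove (3,3)
Op 3: place BK@(4,4)
Op 4: remove (4,4)
Op 5: place BQ@(0,1)
Op 6: place BB@(3,2)
Op 7: place BB@(4,3)
Op 8: place BR@(3,4)
Op 9: place WB@(2,1)
Per-piece attacks for B:
  BQ@(0,1): attacks (0,2) (0,3) (0,4) (0,0) (1,1) (2,1) (1,2) (2,3) (3,4) (1,0) [ray(1,0) blocked at (2,1); ray(1,1) blocked at (3,4)]
  BB@(3,2): attacks (4,3) (4,1) (2,3) (1,4) (2,1) [ray(1,1) blocked at (4,3); ray(-1,-1) blocked at (2,1)]
  BR@(3,4): attacks (3,3) (3,2) (4,4) (2,4) (1,4) (0,4) [ray(0,-1) blocked at (3,2)]
  BB@(4,3): attacks (3,4) (3,2) [ray(-1,1) blocked at (3,4); ray(-1,-1) blocked at (3,2)]
B attacks (0,3): yes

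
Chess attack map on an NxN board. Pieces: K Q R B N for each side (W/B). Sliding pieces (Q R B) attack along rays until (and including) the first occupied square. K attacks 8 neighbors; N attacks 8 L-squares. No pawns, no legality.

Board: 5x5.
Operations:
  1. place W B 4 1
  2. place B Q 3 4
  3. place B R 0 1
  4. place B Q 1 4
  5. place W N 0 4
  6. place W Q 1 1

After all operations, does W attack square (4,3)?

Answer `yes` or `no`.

Op 1: place WB@(4,1)
Op 2: place BQ@(3,4)
Op 3: place BR@(0,1)
Op 4: place BQ@(1,4)
Op 5: place WN@(0,4)
Op 6: place WQ@(1,1)
Per-piece attacks for W:
  WN@(0,4): attacks (1,2) (2,3)
  WQ@(1,1): attacks (1,2) (1,3) (1,4) (1,0) (2,1) (3,1) (4,1) (0,1) (2,2) (3,3) (4,4) (2,0) (0,2) (0,0) [ray(0,1) blocked at (1,4); ray(1,0) blocked at (4,1); ray(-1,0) blocked at (0,1)]
  WB@(4,1): attacks (3,2) (2,3) (1,4) (3,0) [ray(-1,1) blocked at (1,4)]
W attacks (4,3): no

Answer: no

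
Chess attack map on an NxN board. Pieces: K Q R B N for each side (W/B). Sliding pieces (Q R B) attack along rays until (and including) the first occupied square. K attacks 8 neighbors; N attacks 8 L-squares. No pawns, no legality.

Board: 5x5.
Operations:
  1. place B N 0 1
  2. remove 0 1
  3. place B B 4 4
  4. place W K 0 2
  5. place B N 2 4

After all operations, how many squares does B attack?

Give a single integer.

Answer: 8

Derivation:
Op 1: place BN@(0,1)
Op 2: remove (0,1)
Op 3: place BB@(4,4)
Op 4: place WK@(0,2)
Op 5: place BN@(2,4)
Per-piece attacks for B:
  BN@(2,4): attacks (3,2) (4,3) (1,2) (0,3)
  BB@(4,4): attacks (3,3) (2,2) (1,1) (0,0)
Union (8 distinct): (0,0) (0,3) (1,1) (1,2) (2,2) (3,2) (3,3) (4,3)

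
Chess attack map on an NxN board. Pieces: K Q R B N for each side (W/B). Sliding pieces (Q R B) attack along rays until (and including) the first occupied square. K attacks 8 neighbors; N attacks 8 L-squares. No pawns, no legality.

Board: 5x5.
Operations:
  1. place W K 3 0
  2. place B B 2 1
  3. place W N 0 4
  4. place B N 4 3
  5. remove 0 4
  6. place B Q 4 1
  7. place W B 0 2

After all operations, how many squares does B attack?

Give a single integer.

Answer: 14

Derivation:
Op 1: place WK@(3,0)
Op 2: place BB@(2,1)
Op 3: place WN@(0,4)
Op 4: place BN@(4,3)
Op 5: remove (0,4)
Op 6: place BQ@(4,1)
Op 7: place WB@(0,2)
Per-piece attacks for B:
  BB@(2,1): attacks (3,2) (4,3) (3,0) (1,2) (0,3) (1,0) [ray(1,1) blocked at (4,3); ray(1,-1) blocked at (3,0)]
  BQ@(4,1): attacks (4,2) (4,3) (4,0) (3,1) (2,1) (3,2) (2,3) (1,4) (3,0) [ray(0,1) blocked at (4,3); ray(-1,0) blocked at (2,1); ray(-1,-1) blocked at (3,0)]
  BN@(4,3): attacks (2,4) (3,1) (2,2)
Union (14 distinct): (0,3) (1,0) (1,2) (1,4) (2,1) (2,2) (2,3) (2,4) (3,0) (3,1) (3,2) (4,0) (4,2) (4,3)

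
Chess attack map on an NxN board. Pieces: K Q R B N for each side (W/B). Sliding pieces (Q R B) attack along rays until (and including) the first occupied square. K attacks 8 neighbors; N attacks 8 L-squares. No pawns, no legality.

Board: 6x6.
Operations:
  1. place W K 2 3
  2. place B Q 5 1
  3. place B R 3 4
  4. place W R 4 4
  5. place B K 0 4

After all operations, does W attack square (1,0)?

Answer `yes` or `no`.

Op 1: place WK@(2,3)
Op 2: place BQ@(5,1)
Op 3: place BR@(3,4)
Op 4: place WR@(4,4)
Op 5: place BK@(0,4)
Per-piece attacks for W:
  WK@(2,3): attacks (2,4) (2,2) (3,3) (1,3) (3,4) (3,2) (1,4) (1,2)
  WR@(4,4): attacks (4,5) (4,3) (4,2) (4,1) (4,0) (5,4) (3,4) [ray(-1,0) blocked at (3,4)]
W attacks (1,0): no

Answer: no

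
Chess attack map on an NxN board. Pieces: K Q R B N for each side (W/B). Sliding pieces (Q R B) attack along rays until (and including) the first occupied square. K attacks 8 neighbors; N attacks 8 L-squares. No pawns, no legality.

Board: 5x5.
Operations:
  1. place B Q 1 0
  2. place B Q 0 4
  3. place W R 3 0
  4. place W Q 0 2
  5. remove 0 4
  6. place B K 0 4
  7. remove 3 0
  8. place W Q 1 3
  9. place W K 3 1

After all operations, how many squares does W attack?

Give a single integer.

Op 1: place BQ@(1,0)
Op 2: place BQ@(0,4)
Op 3: place WR@(3,0)
Op 4: place WQ@(0,2)
Op 5: remove (0,4)
Op 6: place BK@(0,4)
Op 7: remove (3,0)
Op 8: place WQ@(1,3)
Op 9: place WK@(3,1)
Per-piece attacks for W:
  WQ@(0,2): attacks (0,3) (0,4) (0,1) (0,0) (1,2) (2,2) (3,2) (4,2) (1,3) (1,1) (2,0) [ray(0,1) blocked at (0,4); ray(1,1) blocked at (1,3)]
  WQ@(1,3): attacks (1,4) (1,2) (1,1) (1,0) (2,3) (3,3) (4,3) (0,3) (2,4) (2,2) (3,1) (0,4) (0,2) [ray(0,-1) blocked at (1,0); ray(1,-1) blocked at (3,1); ray(-1,1) blocked at (0,4); ray(-1,-1) blocked at (0,2)]
  WK@(3,1): attacks (3,2) (3,0) (4,1) (2,1) (4,2) (4,0) (2,2) (2,0)
Union (23 distinct): (0,0) (0,1) (0,2) (0,3) (0,4) (1,0) (1,1) (1,2) (1,3) (1,4) (2,0) (2,1) (2,2) (2,3) (2,4) (3,0) (3,1) (3,2) (3,3) (4,0) (4,1) (4,2) (4,3)

Answer: 23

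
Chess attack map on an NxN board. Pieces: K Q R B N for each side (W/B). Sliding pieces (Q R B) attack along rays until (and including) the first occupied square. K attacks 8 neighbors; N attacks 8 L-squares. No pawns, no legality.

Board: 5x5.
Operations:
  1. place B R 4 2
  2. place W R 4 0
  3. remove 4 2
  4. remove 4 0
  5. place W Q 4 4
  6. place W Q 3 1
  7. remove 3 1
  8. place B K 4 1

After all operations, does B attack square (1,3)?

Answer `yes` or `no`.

Op 1: place BR@(4,2)
Op 2: place WR@(4,0)
Op 3: remove (4,2)
Op 4: remove (4,0)
Op 5: place WQ@(4,4)
Op 6: place WQ@(3,1)
Op 7: remove (3,1)
Op 8: place BK@(4,1)
Per-piece attacks for B:
  BK@(4,1): attacks (4,2) (4,0) (3,1) (3,2) (3,0)
B attacks (1,3): no

Answer: no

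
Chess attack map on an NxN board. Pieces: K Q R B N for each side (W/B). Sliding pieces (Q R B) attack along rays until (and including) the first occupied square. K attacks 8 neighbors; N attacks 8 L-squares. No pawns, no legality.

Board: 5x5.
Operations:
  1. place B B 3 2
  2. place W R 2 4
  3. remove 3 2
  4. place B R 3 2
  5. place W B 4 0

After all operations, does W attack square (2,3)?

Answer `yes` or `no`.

Op 1: place BB@(3,2)
Op 2: place WR@(2,4)
Op 3: remove (3,2)
Op 4: place BR@(3,2)
Op 5: place WB@(4,0)
Per-piece attacks for W:
  WR@(2,4): attacks (2,3) (2,2) (2,1) (2,0) (3,4) (4,4) (1,4) (0,4)
  WB@(4,0): attacks (3,1) (2,2) (1,3) (0,4)
W attacks (2,3): yes

Answer: yes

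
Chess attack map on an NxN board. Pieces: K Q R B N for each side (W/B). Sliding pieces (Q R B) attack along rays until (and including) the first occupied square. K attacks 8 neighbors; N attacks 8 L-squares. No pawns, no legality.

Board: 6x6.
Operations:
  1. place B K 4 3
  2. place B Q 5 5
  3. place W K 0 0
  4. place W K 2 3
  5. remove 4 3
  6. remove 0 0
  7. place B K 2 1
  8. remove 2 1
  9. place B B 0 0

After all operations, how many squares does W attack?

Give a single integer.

Answer: 8

Derivation:
Op 1: place BK@(4,3)
Op 2: place BQ@(5,5)
Op 3: place WK@(0,0)
Op 4: place WK@(2,3)
Op 5: remove (4,3)
Op 6: remove (0,0)
Op 7: place BK@(2,1)
Op 8: remove (2,1)
Op 9: place BB@(0,0)
Per-piece attacks for W:
  WK@(2,3): attacks (2,4) (2,2) (3,3) (1,3) (3,4) (3,2) (1,4) (1,2)
Union (8 distinct): (1,2) (1,3) (1,4) (2,2) (2,4) (3,2) (3,3) (3,4)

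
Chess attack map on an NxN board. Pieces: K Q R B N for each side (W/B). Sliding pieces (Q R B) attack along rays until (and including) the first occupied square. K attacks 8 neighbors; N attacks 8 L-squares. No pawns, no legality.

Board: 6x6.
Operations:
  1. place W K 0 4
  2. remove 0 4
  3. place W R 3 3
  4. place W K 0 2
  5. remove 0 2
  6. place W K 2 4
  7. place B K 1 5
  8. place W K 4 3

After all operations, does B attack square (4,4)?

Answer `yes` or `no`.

Op 1: place WK@(0,4)
Op 2: remove (0,4)
Op 3: place WR@(3,3)
Op 4: place WK@(0,2)
Op 5: remove (0,2)
Op 6: place WK@(2,4)
Op 7: place BK@(1,5)
Op 8: place WK@(4,3)
Per-piece attacks for B:
  BK@(1,5): attacks (1,4) (2,5) (0,5) (2,4) (0,4)
B attacks (4,4): no

Answer: no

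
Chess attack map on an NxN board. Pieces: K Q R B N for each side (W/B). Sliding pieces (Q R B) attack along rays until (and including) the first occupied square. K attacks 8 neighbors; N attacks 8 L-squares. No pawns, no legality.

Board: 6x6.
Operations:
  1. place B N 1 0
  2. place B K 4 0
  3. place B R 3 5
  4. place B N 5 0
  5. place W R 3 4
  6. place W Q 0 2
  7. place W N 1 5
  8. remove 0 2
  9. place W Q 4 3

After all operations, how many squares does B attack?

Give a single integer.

Op 1: place BN@(1,0)
Op 2: place BK@(4,0)
Op 3: place BR@(3,5)
Op 4: place BN@(5,0)
Op 5: place WR@(3,4)
Op 6: place WQ@(0,2)
Op 7: place WN@(1,5)
Op 8: remove (0,2)
Op 9: place WQ@(4,3)
Per-piece attacks for B:
  BN@(1,0): attacks (2,2) (3,1) (0,2)
  BR@(3,5): attacks (3,4) (4,5) (5,5) (2,5) (1,5) [ray(0,-1) blocked at (3,4); ray(-1,0) blocked at (1,5)]
  BK@(4,0): attacks (4,1) (5,0) (3,0) (5,1) (3,1)
  BN@(5,0): attacks (4,2) (3,1)
Union (13 distinct): (0,2) (1,5) (2,2) (2,5) (3,0) (3,1) (3,4) (4,1) (4,2) (4,5) (5,0) (5,1) (5,5)

Answer: 13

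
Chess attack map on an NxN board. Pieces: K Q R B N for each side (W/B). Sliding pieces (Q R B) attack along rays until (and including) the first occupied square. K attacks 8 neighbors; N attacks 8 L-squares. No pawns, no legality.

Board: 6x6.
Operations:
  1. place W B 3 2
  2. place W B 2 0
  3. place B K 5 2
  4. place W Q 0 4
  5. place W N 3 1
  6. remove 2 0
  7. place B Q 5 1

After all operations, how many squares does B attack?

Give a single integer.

Answer: 12

Derivation:
Op 1: place WB@(3,2)
Op 2: place WB@(2,0)
Op 3: place BK@(5,2)
Op 4: place WQ@(0,4)
Op 5: place WN@(3,1)
Op 6: remove (2,0)
Op 7: place BQ@(5,1)
Per-piece attacks for B:
  BQ@(5,1): attacks (5,2) (5,0) (4,1) (3,1) (4,2) (3,3) (2,4) (1,5) (4,0) [ray(0,1) blocked at (5,2); ray(-1,0) blocked at (3,1)]
  BK@(5,2): attacks (5,3) (5,1) (4,2) (4,3) (4,1)
Union (12 distinct): (1,5) (2,4) (3,1) (3,3) (4,0) (4,1) (4,2) (4,3) (5,0) (5,1) (5,2) (5,3)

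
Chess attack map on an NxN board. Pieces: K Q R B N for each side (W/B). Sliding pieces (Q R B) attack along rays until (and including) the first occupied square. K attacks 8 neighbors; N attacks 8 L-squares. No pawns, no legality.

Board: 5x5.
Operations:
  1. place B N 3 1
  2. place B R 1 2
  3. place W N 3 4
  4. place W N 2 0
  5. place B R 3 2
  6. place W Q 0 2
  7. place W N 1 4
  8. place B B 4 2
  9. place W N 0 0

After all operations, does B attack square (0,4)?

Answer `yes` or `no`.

Op 1: place BN@(3,1)
Op 2: place BR@(1,2)
Op 3: place WN@(3,4)
Op 4: place WN@(2,0)
Op 5: place BR@(3,2)
Op 6: place WQ@(0,2)
Op 7: place WN@(1,4)
Op 8: place BB@(4,2)
Op 9: place WN@(0,0)
Per-piece attacks for B:
  BR@(1,2): attacks (1,3) (1,4) (1,1) (1,0) (2,2) (3,2) (0,2) [ray(0,1) blocked at (1,4); ray(1,0) blocked at (3,2); ray(-1,0) blocked at (0,2)]
  BN@(3,1): attacks (4,3) (2,3) (1,2) (1,0)
  BR@(3,2): attacks (3,3) (3,4) (3,1) (4,2) (2,2) (1,2) [ray(0,1) blocked at (3,4); ray(0,-1) blocked at (3,1); ray(1,0) blocked at (4,2); ray(-1,0) blocked at (1,2)]
  BB@(4,2): attacks (3,3) (2,4) (3,1) [ray(-1,-1) blocked at (3,1)]
B attacks (0,4): no

Answer: no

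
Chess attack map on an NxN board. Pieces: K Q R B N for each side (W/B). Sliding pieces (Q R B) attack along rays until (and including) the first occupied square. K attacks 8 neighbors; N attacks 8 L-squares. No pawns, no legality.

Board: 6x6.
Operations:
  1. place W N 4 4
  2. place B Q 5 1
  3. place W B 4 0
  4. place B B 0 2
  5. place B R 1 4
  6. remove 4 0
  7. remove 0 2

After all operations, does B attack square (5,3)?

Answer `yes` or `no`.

Op 1: place WN@(4,4)
Op 2: place BQ@(5,1)
Op 3: place WB@(4,0)
Op 4: place BB@(0,2)
Op 5: place BR@(1,4)
Op 6: remove (4,0)
Op 7: remove (0,2)
Per-piece attacks for B:
  BR@(1,4): attacks (1,5) (1,3) (1,2) (1,1) (1,0) (2,4) (3,4) (4,4) (0,4) [ray(1,0) blocked at (4,4)]
  BQ@(5,1): attacks (5,2) (5,3) (5,4) (5,5) (5,0) (4,1) (3,1) (2,1) (1,1) (0,1) (4,2) (3,3) (2,4) (1,5) (4,0)
B attacks (5,3): yes

Answer: yes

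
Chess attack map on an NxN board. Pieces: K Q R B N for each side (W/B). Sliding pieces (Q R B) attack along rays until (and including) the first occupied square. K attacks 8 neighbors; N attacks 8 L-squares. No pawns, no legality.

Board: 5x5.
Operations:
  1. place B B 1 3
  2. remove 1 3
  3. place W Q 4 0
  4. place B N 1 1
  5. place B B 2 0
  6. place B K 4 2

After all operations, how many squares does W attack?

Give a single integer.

Answer: 8

Derivation:
Op 1: place BB@(1,3)
Op 2: remove (1,3)
Op 3: place WQ@(4,0)
Op 4: place BN@(1,1)
Op 5: place BB@(2,0)
Op 6: place BK@(4,2)
Per-piece attacks for W:
  WQ@(4,0): attacks (4,1) (4,2) (3,0) (2,0) (3,1) (2,2) (1,3) (0,4) [ray(0,1) blocked at (4,2); ray(-1,0) blocked at (2,0)]
Union (8 distinct): (0,4) (1,3) (2,0) (2,2) (3,0) (3,1) (4,1) (4,2)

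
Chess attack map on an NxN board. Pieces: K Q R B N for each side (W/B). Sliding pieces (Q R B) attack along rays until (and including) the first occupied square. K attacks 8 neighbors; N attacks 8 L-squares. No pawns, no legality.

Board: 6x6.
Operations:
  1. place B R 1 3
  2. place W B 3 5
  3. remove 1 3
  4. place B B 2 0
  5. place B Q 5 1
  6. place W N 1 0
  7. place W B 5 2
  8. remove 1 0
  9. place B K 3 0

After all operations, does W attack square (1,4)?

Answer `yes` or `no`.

Answer: no

Derivation:
Op 1: place BR@(1,3)
Op 2: place WB@(3,5)
Op 3: remove (1,3)
Op 4: place BB@(2,0)
Op 5: place BQ@(5,1)
Op 6: place WN@(1,0)
Op 7: place WB@(5,2)
Op 8: remove (1,0)
Op 9: place BK@(3,0)
Per-piece attacks for W:
  WB@(3,5): attacks (4,4) (5,3) (2,4) (1,3) (0,2)
  WB@(5,2): attacks (4,3) (3,4) (2,5) (4,1) (3,0) [ray(-1,-1) blocked at (3,0)]
W attacks (1,4): no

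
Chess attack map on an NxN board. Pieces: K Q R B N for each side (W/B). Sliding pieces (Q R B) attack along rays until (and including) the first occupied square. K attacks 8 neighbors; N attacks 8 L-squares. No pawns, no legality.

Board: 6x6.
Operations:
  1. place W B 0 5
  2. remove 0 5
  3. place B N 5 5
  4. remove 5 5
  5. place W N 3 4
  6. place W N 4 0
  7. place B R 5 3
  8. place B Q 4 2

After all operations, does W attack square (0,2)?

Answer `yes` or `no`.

Answer: no

Derivation:
Op 1: place WB@(0,5)
Op 2: remove (0,5)
Op 3: place BN@(5,5)
Op 4: remove (5,5)
Op 5: place WN@(3,4)
Op 6: place WN@(4,0)
Op 7: place BR@(5,3)
Op 8: place BQ@(4,2)
Per-piece attacks for W:
  WN@(3,4): attacks (5,5) (1,5) (4,2) (5,3) (2,2) (1,3)
  WN@(4,0): attacks (5,2) (3,2) (2,1)
W attacks (0,2): no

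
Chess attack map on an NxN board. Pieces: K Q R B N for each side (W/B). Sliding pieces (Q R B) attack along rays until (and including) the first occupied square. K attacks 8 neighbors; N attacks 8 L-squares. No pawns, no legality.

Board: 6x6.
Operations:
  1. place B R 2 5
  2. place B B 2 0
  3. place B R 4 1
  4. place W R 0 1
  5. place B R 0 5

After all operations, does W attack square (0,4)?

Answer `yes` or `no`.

Op 1: place BR@(2,5)
Op 2: place BB@(2,0)
Op 3: place BR@(4,1)
Op 4: place WR@(0,1)
Op 5: place BR@(0,5)
Per-piece attacks for W:
  WR@(0,1): attacks (0,2) (0,3) (0,4) (0,5) (0,0) (1,1) (2,1) (3,1) (4,1) [ray(0,1) blocked at (0,5); ray(1,0) blocked at (4,1)]
W attacks (0,4): yes

Answer: yes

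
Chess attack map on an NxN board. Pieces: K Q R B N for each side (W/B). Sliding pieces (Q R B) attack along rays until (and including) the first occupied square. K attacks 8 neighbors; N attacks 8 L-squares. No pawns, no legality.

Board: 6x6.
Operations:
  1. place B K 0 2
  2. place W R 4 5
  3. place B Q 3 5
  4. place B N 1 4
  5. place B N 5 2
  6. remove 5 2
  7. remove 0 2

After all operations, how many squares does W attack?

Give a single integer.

Op 1: place BK@(0,2)
Op 2: place WR@(4,5)
Op 3: place BQ@(3,5)
Op 4: place BN@(1,4)
Op 5: place BN@(5,2)
Op 6: remove (5,2)
Op 7: remove (0,2)
Per-piece attacks for W:
  WR@(4,5): attacks (4,4) (4,3) (4,2) (4,1) (4,0) (5,5) (3,5) [ray(-1,0) blocked at (3,5)]
Union (7 distinct): (3,5) (4,0) (4,1) (4,2) (4,3) (4,4) (5,5)

Answer: 7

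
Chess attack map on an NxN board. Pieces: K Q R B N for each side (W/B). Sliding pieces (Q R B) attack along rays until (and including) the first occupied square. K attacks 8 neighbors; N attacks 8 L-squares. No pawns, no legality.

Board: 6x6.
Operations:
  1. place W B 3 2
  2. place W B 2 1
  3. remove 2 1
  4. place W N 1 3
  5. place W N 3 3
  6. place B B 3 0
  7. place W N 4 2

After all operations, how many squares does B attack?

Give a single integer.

Op 1: place WB@(3,2)
Op 2: place WB@(2,1)
Op 3: remove (2,1)
Op 4: place WN@(1,3)
Op 5: place WN@(3,3)
Op 6: place BB@(3,0)
Op 7: place WN@(4,2)
Per-piece attacks for B:
  BB@(3,0): attacks (4,1) (5,2) (2,1) (1,2) (0,3)
Union (5 distinct): (0,3) (1,2) (2,1) (4,1) (5,2)

Answer: 5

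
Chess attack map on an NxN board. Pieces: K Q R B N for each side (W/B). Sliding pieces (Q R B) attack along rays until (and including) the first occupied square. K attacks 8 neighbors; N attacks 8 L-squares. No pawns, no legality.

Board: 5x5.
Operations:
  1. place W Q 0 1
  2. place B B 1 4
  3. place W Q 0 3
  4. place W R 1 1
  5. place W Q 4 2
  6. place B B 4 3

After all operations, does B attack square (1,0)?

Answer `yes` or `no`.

Op 1: place WQ@(0,1)
Op 2: place BB@(1,4)
Op 3: place WQ@(0,3)
Op 4: place WR@(1,1)
Op 5: place WQ@(4,2)
Op 6: place BB@(4,3)
Per-piece attacks for B:
  BB@(1,4): attacks (2,3) (3,2) (4,1) (0,3) [ray(-1,-1) blocked at (0,3)]
  BB@(4,3): attacks (3,4) (3,2) (2,1) (1,0)
B attacks (1,0): yes

Answer: yes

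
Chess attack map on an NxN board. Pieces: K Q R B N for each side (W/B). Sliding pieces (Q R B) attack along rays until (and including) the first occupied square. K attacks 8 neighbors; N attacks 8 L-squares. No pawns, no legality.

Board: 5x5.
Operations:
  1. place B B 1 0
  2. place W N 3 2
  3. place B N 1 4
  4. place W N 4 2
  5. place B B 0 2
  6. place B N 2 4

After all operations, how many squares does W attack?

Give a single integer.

Answer: 10

Derivation:
Op 1: place BB@(1,0)
Op 2: place WN@(3,2)
Op 3: place BN@(1,4)
Op 4: place WN@(4,2)
Op 5: place BB@(0,2)
Op 6: place BN@(2,4)
Per-piece attacks for W:
  WN@(3,2): attacks (4,4) (2,4) (1,3) (4,0) (2,0) (1,1)
  WN@(4,2): attacks (3,4) (2,3) (3,0) (2,1)
Union (10 distinct): (1,1) (1,3) (2,0) (2,1) (2,3) (2,4) (3,0) (3,4) (4,0) (4,4)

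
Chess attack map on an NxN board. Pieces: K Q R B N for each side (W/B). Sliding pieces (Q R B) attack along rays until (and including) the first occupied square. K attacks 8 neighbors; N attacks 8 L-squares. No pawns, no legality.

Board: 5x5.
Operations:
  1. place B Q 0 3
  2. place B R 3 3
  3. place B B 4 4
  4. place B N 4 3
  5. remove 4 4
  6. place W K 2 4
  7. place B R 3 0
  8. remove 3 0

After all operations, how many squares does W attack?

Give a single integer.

Answer: 5

Derivation:
Op 1: place BQ@(0,3)
Op 2: place BR@(3,3)
Op 3: place BB@(4,4)
Op 4: place BN@(4,3)
Op 5: remove (4,4)
Op 6: place WK@(2,4)
Op 7: place BR@(3,0)
Op 8: remove (3,0)
Per-piece attacks for W:
  WK@(2,4): attacks (2,3) (3,4) (1,4) (3,3) (1,3)
Union (5 distinct): (1,3) (1,4) (2,3) (3,3) (3,4)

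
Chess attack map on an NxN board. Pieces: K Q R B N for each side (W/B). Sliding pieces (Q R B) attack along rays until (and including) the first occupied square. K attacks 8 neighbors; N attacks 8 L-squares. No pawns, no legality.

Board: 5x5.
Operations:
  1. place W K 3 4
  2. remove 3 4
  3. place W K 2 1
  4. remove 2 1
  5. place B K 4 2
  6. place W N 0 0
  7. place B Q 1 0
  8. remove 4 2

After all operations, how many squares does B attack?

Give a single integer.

Op 1: place WK@(3,4)
Op 2: remove (3,4)
Op 3: place WK@(2,1)
Op 4: remove (2,1)
Op 5: place BK@(4,2)
Op 6: place WN@(0,0)
Op 7: place BQ@(1,0)
Op 8: remove (4,2)
Per-piece attacks for B:
  BQ@(1,0): attacks (1,1) (1,2) (1,3) (1,4) (2,0) (3,0) (4,0) (0,0) (2,1) (3,2) (4,3) (0,1) [ray(-1,0) blocked at (0,0)]
Union (12 distinct): (0,0) (0,1) (1,1) (1,2) (1,3) (1,4) (2,0) (2,1) (3,0) (3,2) (4,0) (4,3)

Answer: 12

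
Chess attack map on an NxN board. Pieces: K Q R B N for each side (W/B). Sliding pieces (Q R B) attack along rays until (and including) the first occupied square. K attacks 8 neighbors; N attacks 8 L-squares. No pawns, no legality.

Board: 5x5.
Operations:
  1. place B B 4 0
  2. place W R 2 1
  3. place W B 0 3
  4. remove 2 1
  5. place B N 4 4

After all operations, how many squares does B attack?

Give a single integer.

Answer: 6

Derivation:
Op 1: place BB@(4,0)
Op 2: place WR@(2,1)
Op 3: place WB@(0,3)
Op 4: remove (2,1)
Op 5: place BN@(4,4)
Per-piece attacks for B:
  BB@(4,0): attacks (3,1) (2,2) (1,3) (0,4)
  BN@(4,4): attacks (3,2) (2,3)
Union (6 distinct): (0,4) (1,3) (2,2) (2,3) (3,1) (3,2)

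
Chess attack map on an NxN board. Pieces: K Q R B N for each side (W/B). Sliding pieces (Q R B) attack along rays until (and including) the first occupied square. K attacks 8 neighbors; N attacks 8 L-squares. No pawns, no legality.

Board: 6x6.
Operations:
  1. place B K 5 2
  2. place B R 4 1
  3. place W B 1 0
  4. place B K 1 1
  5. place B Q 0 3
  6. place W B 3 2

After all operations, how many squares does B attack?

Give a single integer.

Op 1: place BK@(5,2)
Op 2: place BR@(4,1)
Op 3: place WB@(1,0)
Op 4: place BK@(1,1)
Op 5: place BQ@(0,3)
Op 6: place WB@(3,2)
Per-piece attacks for B:
  BQ@(0,3): attacks (0,4) (0,5) (0,2) (0,1) (0,0) (1,3) (2,3) (3,3) (4,3) (5,3) (1,4) (2,5) (1,2) (2,1) (3,0)
  BK@(1,1): attacks (1,2) (1,0) (2,1) (0,1) (2,2) (2,0) (0,2) (0,0)
  BR@(4,1): attacks (4,2) (4,3) (4,4) (4,5) (4,0) (5,1) (3,1) (2,1) (1,1) [ray(-1,0) blocked at (1,1)]
  BK@(5,2): attacks (5,3) (5,1) (4,2) (4,3) (4,1)
Union (26 distinct): (0,0) (0,1) (0,2) (0,4) (0,5) (1,0) (1,1) (1,2) (1,3) (1,4) (2,0) (2,1) (2,2) (2,3) (2,5) (3,0) (3,1) (3,3) (4,0) (4,1) (4,2) (4,3) (4,4) (4,5) (5,1) (5,3)

Answer: 26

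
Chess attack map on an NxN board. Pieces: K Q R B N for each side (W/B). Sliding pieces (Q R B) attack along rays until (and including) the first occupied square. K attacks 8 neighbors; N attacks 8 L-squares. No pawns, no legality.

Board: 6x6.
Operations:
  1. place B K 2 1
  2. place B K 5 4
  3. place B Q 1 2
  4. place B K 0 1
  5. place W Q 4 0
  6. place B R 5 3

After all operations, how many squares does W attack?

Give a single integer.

Op 1: place BK@(2,1)
Op 2: place BK@(5,4)
Op 3: place BQ@(1,2)
Op 4: place BK@(0,1)
Op 5: place WQ@(4,0)
Op 6: place BR@(5,3)
Per-piece attacks for W:
  WQ@(4,0): attacks (4,1) (4,2) (4,3) (4,4) (4,5) (5,0) (3,0) (2,0) (1,0) (0,0) (5,1) (3,1) (2,2) (1,3) (0,4)
Union (15 distinct): (0,0) (0,4) (1,0) (1,3) (2,0) (2,2) (3,0) (3,1) (4,1) (4,2) (4,3) (4,4) (4,5) (5,0) (5,1)

Answer: 15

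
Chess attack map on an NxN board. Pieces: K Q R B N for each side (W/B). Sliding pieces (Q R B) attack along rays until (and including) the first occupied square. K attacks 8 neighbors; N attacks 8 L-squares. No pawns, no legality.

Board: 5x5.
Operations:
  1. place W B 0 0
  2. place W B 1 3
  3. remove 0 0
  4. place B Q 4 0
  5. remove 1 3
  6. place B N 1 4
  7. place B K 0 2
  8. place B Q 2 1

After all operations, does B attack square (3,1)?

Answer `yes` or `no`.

Op 1: place WB@(0,0)
Op 2: place WB@(1,3)
Op 3: remove (0,0)
Op 4: place BQ@(4,0)
Op 5: remove (1,3)
Op 6: place BN@(1,4)
Op 7: place BK@(0,2)
Op 8: place BQ@(2,1)
Per-piece attacks for B:
  BK@(0,2): attacks (0,3) (0,1) (1,2) (1,3) (1,1)
  BN@(1,4): attacks (2,2) (3,3) (0,2)
  BQ@(2,1): attacks (2,2) (2,3) (2,4) (2,0) (3,1) (4,1) (1,1) (0,1) (3,2) (4,3) (3,0) (1,2) (0,3) (1,0)
  BQ@(4,0): attacks (4,1) (4,2) (4,3) (4,4) (3,0) (2,0) (1,0) (0,0) (3,1) (2,2) (1,3) (0,4)
B attacks (3,1): yes

Answer: yes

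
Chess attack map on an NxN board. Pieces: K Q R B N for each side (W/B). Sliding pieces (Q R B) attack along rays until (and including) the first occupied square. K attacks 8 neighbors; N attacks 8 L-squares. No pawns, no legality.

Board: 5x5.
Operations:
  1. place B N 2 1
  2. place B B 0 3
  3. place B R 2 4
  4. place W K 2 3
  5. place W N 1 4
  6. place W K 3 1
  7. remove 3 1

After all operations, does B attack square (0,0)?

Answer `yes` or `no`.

Answer: yes

Derivation:
Op 1: place BN@(2,1)
Op 2: place BB@(0,3)
Op 3: place BR@(2,4)
Op 4: place WK@(2,3)
Op 5: place WN@(1,4)
Op 6: place WK@(3,1)
Op 7: remove (3,1)
Per-piece attacks for B:
  BB@(0,3): attacks (1,4) (1,2) (2,1) [ray(1,1) blocked at (1,4); ray(1,-1) blocked at (2,1)]
  BN@(2,1): attacks (3,3) (4,2) (1,3) (0,2) (4,0) (0,0)
  BR@(2,4): attacks (2,3) (3,4) (4,4) (1,4) [ray(0,-1) blocked at (2,3); ray(-1,0) blocked at (1,4)]
B attacks (0,0): yes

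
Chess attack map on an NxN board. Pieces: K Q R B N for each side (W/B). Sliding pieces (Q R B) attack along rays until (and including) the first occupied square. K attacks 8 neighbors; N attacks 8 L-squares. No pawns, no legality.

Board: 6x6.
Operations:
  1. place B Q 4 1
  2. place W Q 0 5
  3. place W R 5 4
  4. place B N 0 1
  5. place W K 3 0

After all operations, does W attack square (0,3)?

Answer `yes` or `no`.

Op 1: place BQ@(4,1)
Op 2: place WQ@(0,5)
Op 3: place WR@(5,4)
Op 4: place BN@(0,1)
Op 5: place WK@(3,0)
Per-piece attacks for W:
  WQ@(0,5): attacks (0,4) (0,3) (0,2) (0,1) (1,5) (2,5) (3,5) (4,5) (5,5) (1,4) (2,3) (3,2) (4,1) [ray(0,-1) blocked at (0,1); ray(1,-1) blocked at (4,1)]
  WK@(3,0): attacks (3,1) (4,0) (2,0) (4,1) (2,1)
  WR@(5,4): attacks (5,5) (5,3) (5,2) (5,1) (5,0) (4,4) (3,4) (2,4) (1,4) (0,4)
W attacks (0,3): yes

Answer: yes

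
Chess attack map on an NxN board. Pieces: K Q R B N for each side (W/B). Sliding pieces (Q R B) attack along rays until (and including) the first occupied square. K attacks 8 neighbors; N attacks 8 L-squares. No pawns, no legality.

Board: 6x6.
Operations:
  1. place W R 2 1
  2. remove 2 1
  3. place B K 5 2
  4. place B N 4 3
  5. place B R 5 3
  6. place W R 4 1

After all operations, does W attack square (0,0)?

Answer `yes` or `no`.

Answer: no

Derivation:
Op 1: place WR@(2,1)
Op 2: remove (2,1)
Op 3: place BK@(5,2)
Op 4: place BN@(4,3)
Op 5: place BR@(5,3)
Op 6: place WR@(4,1)
Per-piece attacks for W:
  WR@(4,1): attacks (4,2) (4,3) (4,0) (5,1) (3,1) (2,1) (1,1) (0,1) [ray(0,1) blocked at (4,3)]
W attacks (0,0): no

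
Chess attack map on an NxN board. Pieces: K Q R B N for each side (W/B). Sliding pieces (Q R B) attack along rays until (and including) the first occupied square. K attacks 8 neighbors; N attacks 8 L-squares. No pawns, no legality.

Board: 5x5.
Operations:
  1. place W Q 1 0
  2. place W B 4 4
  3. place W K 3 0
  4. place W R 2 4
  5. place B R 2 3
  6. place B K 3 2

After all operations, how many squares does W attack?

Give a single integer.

Op 1: place WQ@(1,0)
Op 2: place WB@(4,4)
Op 3: place WK@(3,0)
Op 4: place WR@(2,4)
Op 5: place BR@(2,3)
Op 6: place BK@(3,2)
Per-piece attacks for W:
  WQ@(1,0): attacks (1,1) (1,2) (1,3) (1,4) (2,0) (3,0) (0,0) (2,1) (3,2) (0,1) [ray(1,0) blocked at (3,0); ray(1,1) blocked at (3,2)]
  WR@(2,4): attacks (2,3) (3,4) (4,4) (1,4) (0,4) [ray(0,-1) blocked at (2,3); ray(1,0) blocked at (4,4)]
  WK@(3,0): attacks (3,1) (4,0) (2,0) (4,1) (2,1)
  WB@(4,4): attacks (3,3) (2,2) (1,1) (0,0)
Union (19 distinct): (0,0) (0,1) (0,4) (1,1) (1,2) (1,3) (1,4) (2,0) (2,1) (2,2) (2,3) (3,0) (3,1) (3,2) (3,3) (3,4) (4,0) (4,1) (4,4)

Answer: 19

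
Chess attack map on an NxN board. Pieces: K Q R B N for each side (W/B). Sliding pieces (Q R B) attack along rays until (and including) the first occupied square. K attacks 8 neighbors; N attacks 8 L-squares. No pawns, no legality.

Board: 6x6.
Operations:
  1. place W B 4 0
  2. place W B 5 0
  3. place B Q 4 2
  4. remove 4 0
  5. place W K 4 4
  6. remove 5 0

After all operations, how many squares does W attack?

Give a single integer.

Answer: 8

Derivation:
Op 1: place WB@(4,0)
Op 2: place WB@(5,0)
Op 3: place BQ@(4,2)
Op 4: remove (4,0)
Op 5: place WK@(4,4)
Op 6: remove (5,0)
Per-piece attacks for W:
  WK@(4,4): attacks (4,5) (4,3) (5,4) (3,4) (5,5) (5,3) (3,5) (3,3)
Union (8 distinct): (3,3) (3,4) (3,5) (4,3) (4,5) (5,3) (5,4) (5,5)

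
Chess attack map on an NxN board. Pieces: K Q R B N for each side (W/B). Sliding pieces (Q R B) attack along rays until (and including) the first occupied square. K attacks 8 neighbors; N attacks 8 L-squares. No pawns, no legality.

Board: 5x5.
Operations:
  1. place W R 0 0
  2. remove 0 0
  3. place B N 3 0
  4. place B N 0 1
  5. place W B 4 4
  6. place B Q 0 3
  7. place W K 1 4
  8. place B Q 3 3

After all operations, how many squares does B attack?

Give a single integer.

Op 1: place WR@(0,0)
Op 2: remove (0,0)
Op 3: place BN@(3,0)
Op 4: place BN@(0,1)
Op 5: place WB@(4,4)
Op 6: place BQ@(0,3)
Op 7: place WK@(1,4)
Op 8: place BQ@(3,3)
Per-piece attacks for B:
  BN@(0,1): attacks (1,3) (2,2) (2,0)
  BQ@(0,3): attacks (0,4) (0,2) (0,1) (1,3) (2,3) (3,3) (1,4) (1,2) (2,1) (3,0) [ray(0,-1) blocked at (0,1); ray(1,0) blocked at (3,3); ray(1,1) blocked at (1,4); ray(1,-1) blocked at (3,0)]
  BN@(3,0): attacks (4,2) (2,2) (1,1)
  BQ@(3,3): attacks (3,4) (3,2) (3,1) (3,0) (4,3) (2,3) (1,3) (0,3) (4,4) (4,2) (2,4) (2,2) (1,1) (0,0) [ray(0,-1) blocked at (3,0); ray(-1,0) blocked at (0,3); ray(1,1) blocked at (4,4)]
Union (22 distinct): (0,0) (0,1) (0,2) (0,3) (0,4) (1,1) (1,2) (1,3) (1,4) (2,0) (2,1) (2,2) (2,3) (2,4) (3,0) (3,1) (3,2) (3,3) (3,4) (4,2) (4,3) (4,4)

Answer: 22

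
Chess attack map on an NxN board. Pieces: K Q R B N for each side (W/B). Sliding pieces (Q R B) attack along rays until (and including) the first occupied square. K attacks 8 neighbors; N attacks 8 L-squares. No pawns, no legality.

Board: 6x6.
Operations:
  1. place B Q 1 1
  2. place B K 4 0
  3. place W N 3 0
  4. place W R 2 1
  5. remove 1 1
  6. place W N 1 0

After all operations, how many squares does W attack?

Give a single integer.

Op 1: place BQ@(1,1)
Op 2: place BK@(4,0)
Op 3: place WN@(3,0)
Op 4: place WR@(2,1)
Op 5: remove (1,1)
Op 6: place WN@(1,0)
Per-piece attacks for W:
  WN@(1,0): attacks (2,2) (3,1) (0,2)
  WR@(2,1): attacks (2,2) (2,3) (2,4) (2,5) (2,0) (3,1) (4,1) (5,1) (1,1) (0,1)
  WN@(3,0): attacks (4,2) (5,1) (2,2) (1,1)
Union (12 distinct): (0,1) (0,2) (1,1) (2,0) (2,2) (2,3) (2,4) (2,5) (3,1) (4,1) (4,2) (5,1)

Answer: 12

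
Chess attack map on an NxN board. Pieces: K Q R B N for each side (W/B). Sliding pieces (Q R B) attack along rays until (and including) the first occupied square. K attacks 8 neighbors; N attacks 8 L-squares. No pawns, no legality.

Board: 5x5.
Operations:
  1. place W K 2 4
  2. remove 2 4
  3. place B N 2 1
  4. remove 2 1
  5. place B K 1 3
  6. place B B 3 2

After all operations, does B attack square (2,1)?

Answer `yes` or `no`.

Answer: yes

Derivation:
Op 1: place WK@(2,4)
Op 2: remove (2,4)
Op 3: place BN@(2,1)
Op 4: remove (2,1)
Op 5: place BK@(1,3)
Op 6: place BB@(3,2)
Per-piece attacks for B:
  BK@(1,3): attacks (1,4) (1,2) (2,3) (0,3) (2,4) (2,2) (0,4) (0,2)
  BB@(3,2): attacks (4,3) (4,1) (2,3) (1,4) (2,1) (1,0)
B attacks (2,1): yes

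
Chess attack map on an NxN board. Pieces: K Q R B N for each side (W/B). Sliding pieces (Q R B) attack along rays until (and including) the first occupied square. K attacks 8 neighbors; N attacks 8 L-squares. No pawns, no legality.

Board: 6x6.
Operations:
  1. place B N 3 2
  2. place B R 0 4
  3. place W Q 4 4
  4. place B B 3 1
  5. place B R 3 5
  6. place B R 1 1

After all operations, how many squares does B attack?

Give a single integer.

Op 1: place BN@(3,2)
Op 2: place BR@(0,4)
Op 3: place WQ@(4,4)
Op 4: place BB@(3,1)
Op 5: place BR@(3,5)
Op 6: place BR@(1,1)
Per-piece attacks for B:
  BR@(0,4): attacks (0,5) (0,3) (0,2) (0,1) (0,0) (1,4) (2,4) (3,4) (4,4) [ray(1,0) blocked at (4,4)]
  BR@(1,1): attacks (1,2) (1,3) (1,4) (1,5) (1,0) (2,1) (3,1) (0,1) [ray(1,0) blocked at (3,1)]
  BB@(3,1): attacks (4,2) (5,3) (4,0) (2,2) (1,3) (0,4) (2,0) [ray(-1,1) blocked at (0,4)]
  BN@(3,2): attacks (4,4) (5,3) (2,4) (1,3) (4,0) (5,1) (2,0) (1,1)
  BR@(3,5): attacks (3,4) (3,3) (3,2) (4,5) (5,5) (2,5) (1,5) (0,5) [ray(0,-1) blocked at (3,2)]
Union (28 distinct): (0,0) (0,1) (0,2) (0,3) (0,4) (0,5) (1,0) (1,1) (1,2) (1,3) (1,4) (1,5) (2,0) (2,1) (2,2) (2,4) (2,5) (3,1) (3,2) (3,3) (3,4) (4,0) (4,2) (4,4) (4,5) (5,1) (5,3) (5,5)

Answer: 28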